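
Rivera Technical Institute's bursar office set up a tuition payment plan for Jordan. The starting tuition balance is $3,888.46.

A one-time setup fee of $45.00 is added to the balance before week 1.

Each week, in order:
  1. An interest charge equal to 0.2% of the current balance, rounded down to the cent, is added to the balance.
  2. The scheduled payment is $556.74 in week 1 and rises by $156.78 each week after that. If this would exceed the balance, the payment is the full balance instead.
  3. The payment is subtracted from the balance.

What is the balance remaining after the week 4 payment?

$789.41

# | Opening | Interest | Payment | End bal
1 | $3,933.46 | $7.86 | $556.74 | $3,384.58
2 | $3,384.58 | $6.76 | $713.52 | $2,677.82
3 | $2,677.82 | $5.35 | $870.30 | $1,812.87
4 | $1,812.87 | $3.62 | $1,027.08 | $789.41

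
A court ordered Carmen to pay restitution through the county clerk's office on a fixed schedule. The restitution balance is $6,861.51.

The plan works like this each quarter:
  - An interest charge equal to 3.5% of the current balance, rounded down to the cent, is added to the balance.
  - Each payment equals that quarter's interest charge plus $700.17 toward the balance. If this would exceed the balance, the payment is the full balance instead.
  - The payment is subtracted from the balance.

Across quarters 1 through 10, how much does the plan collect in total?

$8,160.22

Quarter 1: $6,861.51 +$240.15 interest = $7,101.66; pay $940.32 → $6,161.34
Quarter 2: $6,161.34 +$215.64 interest = $6,376.98; pay $915.81 → $5,461.17
Quarter 3: $5,461.17 +$191.14 interest = $5,652.31; pay $891.31 → $4,761.00
Quarter 4: $4,761.00 +$166.63 interest = $4,927.63; pay $866.80 → $4,060.83
Quarter 5: $4,060.83 +$142.12 interest = $4,202.95; pay $842.29 → $3,360.66
Quarter 6: $3,360.66 +$117.62 interest = $3,478.28; pay $817.79 → $2,660.49
Quarter 7: $2,660.49 +$93.11 interest = $2,753.60; pay $793.28 → $1,960.32
Quarter 8: $1,960.32 +$68.61 interest = $2,028.93; pay $768.78 → $1,260.15
Quarter 9: $1,260.15 +$44.10 interest = $1,304.25; pay $744.27 → $559.98
Quarter 10: $559.98 +$19.59 interest = $579.57; pay $579.57 → $0.00
Total paid: $8,160.22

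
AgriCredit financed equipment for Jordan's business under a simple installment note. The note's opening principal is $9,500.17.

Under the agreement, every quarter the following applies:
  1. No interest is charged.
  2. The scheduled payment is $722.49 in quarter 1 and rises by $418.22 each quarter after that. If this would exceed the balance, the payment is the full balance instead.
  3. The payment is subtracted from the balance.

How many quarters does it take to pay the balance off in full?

6

Quarter 1: $9,500.17 − $722.49 → $8,777.68
Quarter 2: $8,777.68 − $1,140.71 → $7,636.97
Quarter 3: $7,636.97 − $1,558.93 → $6,078.04
Quarter 4: $6,078.04 − $1,977.15 → $4,100.89
Quarter 5: $4,100.89 − $2,395.37 → $1,705.52
Quarter 6: $1,705.52 − $1,705.52 → $0.00
Balance reaches $0.00 in quarter 6.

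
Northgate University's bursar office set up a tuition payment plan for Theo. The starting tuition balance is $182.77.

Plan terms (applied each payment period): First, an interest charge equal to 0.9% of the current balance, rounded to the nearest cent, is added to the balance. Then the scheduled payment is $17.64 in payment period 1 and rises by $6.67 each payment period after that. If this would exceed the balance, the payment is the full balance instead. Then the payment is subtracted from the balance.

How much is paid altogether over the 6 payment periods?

Payment period 1: $182.77 +$1.64 interest = $184.41; pay $17.64 → $166.77
Payment period 2: $166.77 +$1.50 interest = $168.27; pay $24.31 → $143.96
Payment period 3: $143.96 +$1.30 interest = $145.26; pay $30.98 → $114.28
Payment period 4: $114.28 +$1.03 interest = $115.31; pay $37.65 → $77.66
Payment period 5: $77.66 +$0.70 interest = $78.36; pay $44.32 → $34.04
Payment period 6: $34.04 +$0.31 interest = $34.35; pay $34.35 → $0.00
Total paid: $189.25

$189.25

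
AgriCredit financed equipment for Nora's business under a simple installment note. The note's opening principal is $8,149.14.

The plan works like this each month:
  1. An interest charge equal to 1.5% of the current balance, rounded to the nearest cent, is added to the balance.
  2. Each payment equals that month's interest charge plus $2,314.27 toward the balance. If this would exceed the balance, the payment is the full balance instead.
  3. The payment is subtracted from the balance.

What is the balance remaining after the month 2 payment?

$3,520.60

Month 1: opening $8,149.14; interest $122.24 → $8,271.38; payment $2,436.51; balance $5,834.87
Month 2: opening $5,834.87; interest $87.52 → $5,922.39; payment $2,401.79; balance $3,520.60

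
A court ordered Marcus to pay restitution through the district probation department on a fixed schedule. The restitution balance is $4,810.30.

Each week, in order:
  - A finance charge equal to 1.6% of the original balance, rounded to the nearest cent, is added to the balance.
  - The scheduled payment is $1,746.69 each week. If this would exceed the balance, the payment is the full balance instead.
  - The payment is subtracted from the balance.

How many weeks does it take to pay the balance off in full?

3

Week 1: opening $4,810.30; interest $76.96 → $4,887.26; payment $1,746.69; balance $3,140.57
Week 2: opening $3,140.57; interest $76.96 → $3,217.53; payment $1,746.69; balance $1,470.84
Week 3: opening $1,470.84; interest $76.96 → $1,547.80; payment $1,547.80; balance $0.00
Balance reaches $0.00 in week 3.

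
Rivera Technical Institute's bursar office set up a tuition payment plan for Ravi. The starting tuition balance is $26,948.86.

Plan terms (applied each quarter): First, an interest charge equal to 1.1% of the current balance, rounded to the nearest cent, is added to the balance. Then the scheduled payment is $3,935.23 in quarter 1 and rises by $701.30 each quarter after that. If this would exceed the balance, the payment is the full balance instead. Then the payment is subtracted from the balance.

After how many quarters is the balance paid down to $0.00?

# | Opening | Interest | Payment | End bal
1 | $26,948.86 | $296.44 | $3,935.23 | $23,310.07
2 | $23,310.07 | $256.41 | $4,636.53 | $18,929.95
3 | $18,929.95 | $208.23 | $5,337.83 | $13,800.35
4 | $13,800.35 | $151.80 | $6,039.13 | $7,913.02
5 | $7,913.02 | $87.04 | $6,740.43 | $1,259.63
6 | $1,259.63 | $13.86 | $1,273.49 | $0.00
Balance reaches $0.00 in quarter 6.

6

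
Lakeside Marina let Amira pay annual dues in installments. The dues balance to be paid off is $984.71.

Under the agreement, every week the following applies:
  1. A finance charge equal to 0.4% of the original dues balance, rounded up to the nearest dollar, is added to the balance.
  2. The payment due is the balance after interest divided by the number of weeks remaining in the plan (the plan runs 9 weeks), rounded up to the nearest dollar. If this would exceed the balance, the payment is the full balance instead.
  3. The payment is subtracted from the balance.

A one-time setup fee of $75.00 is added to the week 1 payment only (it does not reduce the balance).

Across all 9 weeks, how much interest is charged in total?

$36.00

Week 1: opening $984.71; interest $4.00 → $988.71; payment $110.00 (+ $75.00 fee); balance $878.71
Week 2: opening $878.71; interest $4.00 → $882.71; payment $111.00; balance $771.71
Week 3: opening $771.71; interest $4.00 → $775.71; payment $111.00; balance $664.71
Week 4: opening $664.71; interest $4.00 → $668.71; payment $112.00; balance $556.71
Week 5: opening $556.71; interest $4.00 → $560.71; payment $113.00; balance $447.71
Week 6: opening $447.71; interest $4.00 → $451.71; payment $113.00; balance $338.71
Week 7: opening $338.71; interest $4.00 → $342.71; payment $115.00; balance $227.71
Week 8: opening $227.71; interest $4.00 → $231.71; payment $116.00; balance $115.71
Week 9: opening $115.71; interest $4.00 → $119.71; payment $119.71; balance $0.00
Total interest: $4.00 + $4.00 + $4.00 + $4.00 + $4.00 + $4.00 + $4.00 + $4.00 + $4.00 = $36.00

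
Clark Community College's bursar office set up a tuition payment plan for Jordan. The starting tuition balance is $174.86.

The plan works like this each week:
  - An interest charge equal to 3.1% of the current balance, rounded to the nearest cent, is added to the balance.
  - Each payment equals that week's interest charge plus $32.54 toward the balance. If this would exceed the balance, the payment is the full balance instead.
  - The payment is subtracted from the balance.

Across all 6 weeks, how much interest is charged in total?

# | Opening | Interest | Payment | End bal
1 | $174.86 | $5.42 | $37.96 | $142.32
2 | $142.32 | $4.41 | $36.95 | $109.78
3 | $109.78 | $3.40 | $35.94 | $77.24
4 | $77.24 | $2.39 | $34.93 | $44.70
5 | $44.70 | $1.39 | $33.93 | $12.16
6 | $12.16 | $0.38 | $12.54 | $0.00
Total interest: $5.42 + $4.41 + $3.40 + $2.39 + $1.39 + $0.38 = $17.39

$17.39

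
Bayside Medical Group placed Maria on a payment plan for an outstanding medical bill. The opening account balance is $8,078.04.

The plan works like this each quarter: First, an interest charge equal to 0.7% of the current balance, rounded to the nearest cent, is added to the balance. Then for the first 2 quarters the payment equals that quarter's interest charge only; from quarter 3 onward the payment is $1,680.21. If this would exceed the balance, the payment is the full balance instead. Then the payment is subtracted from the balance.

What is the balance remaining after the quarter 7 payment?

Quarter 1: opening $8,078.04; interest $56.55 → $8,134.59; payment $56.55; balance $8,078.04
Quarter 2: opening $8,078.04; interest $56.55 → $8,134.59; payment $56.55; balance $8,078.04
Quarter 3: opening $8,078.04; interest $56.55 → $8,134.59; payment $1,680.21; balance $6,454.38
Quarter 4: opening $6,454.38; interest $45.18 → $6,499.56; payment $1,680.21; balance $4,819.35
Quarter 5: opening $4,819.35; interest $33.74 → $4,853.09; payment $1,680.21; balance $3,172.88
Quarter 6: opening $3,172.88; interest $22.21 → $3,195.09; payment $1,680.21; balance $1,514.88
Quarter 7: opening $1,514.88; interest $10.60 → $1,525.48; payment $1,525.48; balance $0.00

$0.00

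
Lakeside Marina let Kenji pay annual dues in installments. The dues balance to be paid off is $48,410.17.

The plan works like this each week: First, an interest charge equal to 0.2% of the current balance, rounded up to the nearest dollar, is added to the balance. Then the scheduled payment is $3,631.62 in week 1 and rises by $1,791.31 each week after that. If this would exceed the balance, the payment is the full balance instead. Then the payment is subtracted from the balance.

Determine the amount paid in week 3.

$7,214.24

# | Opening | Interest | Payment | End bal
1 | $48,410.17 | $97.00 | $3,631.62 | $44,875.55
2 | $44,875.55 | $90.00 | $5,422.93 | $39,542.62
3 | $39,542.62 | $80.00 | $7,214.24 | $32,408.38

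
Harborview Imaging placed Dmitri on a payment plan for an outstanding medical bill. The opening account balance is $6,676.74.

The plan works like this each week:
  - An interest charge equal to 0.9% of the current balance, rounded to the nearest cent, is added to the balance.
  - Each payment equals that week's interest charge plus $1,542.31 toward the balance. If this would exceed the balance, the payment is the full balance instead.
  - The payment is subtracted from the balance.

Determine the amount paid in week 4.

$1,560.76

# | Opening | Interest | Payment | End bal
1 | $6,676.74 | $60.09 | $1,602.40 | $5,134.43
2 | $5,134.43 | $46.21 | $1,588.52 | $3,592.12
3 | $3,592.12 | $32.33 | $1,574.64 | $2,049.81
4 | $2,049.81 | $18.45 | $1,560.76 | $507.50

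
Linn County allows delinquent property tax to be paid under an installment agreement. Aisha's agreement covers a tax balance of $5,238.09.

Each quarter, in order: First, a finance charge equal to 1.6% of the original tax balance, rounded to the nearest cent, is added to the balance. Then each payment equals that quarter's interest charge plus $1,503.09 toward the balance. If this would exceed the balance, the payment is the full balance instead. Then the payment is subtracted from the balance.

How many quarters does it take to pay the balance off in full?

Quarter 1: opening $5,238.09; interest $83.81 → $5,321.90; payment $1,586.90; balance $3,735.00
Quarter 2: opening $3,735.00; interest $83.81 → $3,818.81; payment $1,586.90; balance $2,231.91
Quarter 3: opening $2,231.91; interest $83.81 → $2,315.72; payment $1,586.90; balance $728.82
Quarter 4: opening $728.82; interest $83.81 → $812.63; payment $812.63; balance $0.00
Balance reaches $0.00 in quarter 4.

4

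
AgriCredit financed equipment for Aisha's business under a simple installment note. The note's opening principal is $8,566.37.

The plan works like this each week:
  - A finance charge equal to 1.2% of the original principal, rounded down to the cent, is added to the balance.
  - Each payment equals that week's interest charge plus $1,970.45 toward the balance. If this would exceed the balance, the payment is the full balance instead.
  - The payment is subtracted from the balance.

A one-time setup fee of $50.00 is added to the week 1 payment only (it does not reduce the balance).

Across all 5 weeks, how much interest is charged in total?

Week 1: $8,566.37 +$102.79 interest = $8,669.16; pay $2,073.24 (+ $50.00 fee) → $6,595.92
Week 2: $6,595.92 +$102.79 interest = $6,698.71; pay $2,073.24 → $4,625.47
Week 3: $4,625.47 +$102.79 interest = $4,728.26; pay $2,073.24 → $2,655.02
Week 4: $2,655.02 +$102.79 interest = $2,757.81; pay $2,073.24 → $684.57
Week 5: $684.57 +$102.79 interest = $787.36; pay $787.36 → $0.00
Total interest: $102.79 + $102.79 + $102.79 + $102.79 + $102.79 = $513.95

$513.95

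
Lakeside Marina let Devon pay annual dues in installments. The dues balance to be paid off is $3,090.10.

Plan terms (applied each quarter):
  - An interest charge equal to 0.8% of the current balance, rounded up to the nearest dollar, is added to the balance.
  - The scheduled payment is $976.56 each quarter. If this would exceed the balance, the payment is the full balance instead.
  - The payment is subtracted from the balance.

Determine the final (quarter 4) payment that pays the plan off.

Quarter 1: $3,090.10 +$25.00 interest = $3,115.10; pay $976.56 → $2,138.54
Quarter 2: $2,138.54 +$18.00 interest = $2,156.54; pay $976.56 → $1,179.98
Quarter 3: $1,179.98 +$10.00 interest = $1,189.98; pay $976.56 → $213.42
Quarter 4: $213.42 +$2.00 interest = $215.42; pay $215.42 → $0.00

$215.42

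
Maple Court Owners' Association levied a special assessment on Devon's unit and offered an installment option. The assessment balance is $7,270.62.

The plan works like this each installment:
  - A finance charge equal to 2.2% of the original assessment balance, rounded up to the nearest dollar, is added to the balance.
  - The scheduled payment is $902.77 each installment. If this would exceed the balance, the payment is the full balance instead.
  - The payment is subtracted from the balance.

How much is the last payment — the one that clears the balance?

$745.69

Installment 1: opening $7,270.62; interest $160.00 → $7,430.62; payment $902.77; balance $6,527.85
Installment 2: opening $6,527.85; interest $160.00 → $6,687.85; payment $902.77; balance $5,785.08
Installment 3: opening $5,785.08; interest $160.00 → $5,945.08; payment $902.77; balance $5,042.31
Installment 4: opening $5,042.31; interest $160.00 → $5,202.31; payment $902.77; balance $4,299.54
Installment 5: opening $4,299.54; interest $160.00 → $4,459.54; payment $902.77; balance $3,556.77
Installment 6: opening $3,556.77; interest $160.00 → $3,716.77; payment $902.77; balance $2,814.00
Installment 7: opening $2,814.00; interest $160.00 → $2,974.00; payment $902.77; balance $2,071.23
Installment 8: opening $2,071.23; interest $160.00 → $2,231.23; payment $902.77; balance $1,328.46
Installment 9: opening $1,328.46; interest $160.00 → $1,488.46; payment $902.77; balance $585.69
Installment 10: opening $585.69; interest $160.00 → $745.69; payment $745.69; balance $0.00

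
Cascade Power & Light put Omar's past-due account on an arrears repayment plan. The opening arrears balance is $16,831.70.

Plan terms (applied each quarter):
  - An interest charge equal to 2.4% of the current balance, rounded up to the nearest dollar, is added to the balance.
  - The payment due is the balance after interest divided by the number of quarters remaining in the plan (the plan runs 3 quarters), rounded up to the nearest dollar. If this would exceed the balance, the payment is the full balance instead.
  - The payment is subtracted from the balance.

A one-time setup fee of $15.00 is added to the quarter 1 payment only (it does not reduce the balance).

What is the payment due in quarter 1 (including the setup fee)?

$5,761.00

Quarter 1: opening $16,831.70; interest $404.00 → $17,235.70; payment $5,746.00 (+ $15.00 fee); balance $11,489.70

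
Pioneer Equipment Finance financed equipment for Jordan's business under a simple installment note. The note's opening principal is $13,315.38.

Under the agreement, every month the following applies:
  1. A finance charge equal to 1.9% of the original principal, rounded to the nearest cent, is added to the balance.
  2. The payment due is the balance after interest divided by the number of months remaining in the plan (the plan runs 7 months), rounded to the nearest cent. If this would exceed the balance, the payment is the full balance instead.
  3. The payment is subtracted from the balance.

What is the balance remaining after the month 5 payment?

$4,357.36

# | Opening | Interest | Payment | End bal
1 | $13,315.38 | $252.99 | $1,938.34 | $11,630.03
2 | $11,630.03 | $252.99 | $1,980.50 | $9,902.52
3 | $9,902.52 | $252.99 | $2,031.10 | $8,124.41
4 | $8,124.41 | $252.99 | $2,094.35 | $6,283.05
5 | $6,283.05 | $252.99 | $2,178.68 | $4,357.36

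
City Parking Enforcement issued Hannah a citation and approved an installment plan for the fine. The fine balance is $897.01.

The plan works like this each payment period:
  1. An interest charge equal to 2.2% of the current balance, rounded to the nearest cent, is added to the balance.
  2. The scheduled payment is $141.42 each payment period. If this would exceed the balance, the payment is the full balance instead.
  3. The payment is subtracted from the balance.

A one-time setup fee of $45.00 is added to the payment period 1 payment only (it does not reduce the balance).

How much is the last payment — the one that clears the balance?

$128.30

Payment period 1: $897.01 +$19.73 interest = $916.74; pay $141.42 (+ $45.00 fee) → $775.32
Payment period 2: $775.32 +$17.06 interest = $792.38; pay $141.42 → $650.96
Payment period 3: $650.96 +$14.32 interest = $665.28; pay $141.42 → $523.86
Payment period 4: $523.86 +$11.52 interest = $535.38; pay $141.42 → $393.96
Payment period 5: $393.96 +$8.67 interest = $402.63; pay $141.42 → $261.21
Payment period 6: $261.21 +$5.75 interest = $266.96; pay $141.42 → $125.54
Payment period 7: $125.54 +$2.76 interest = $128.30; pay $128.30 → $0.00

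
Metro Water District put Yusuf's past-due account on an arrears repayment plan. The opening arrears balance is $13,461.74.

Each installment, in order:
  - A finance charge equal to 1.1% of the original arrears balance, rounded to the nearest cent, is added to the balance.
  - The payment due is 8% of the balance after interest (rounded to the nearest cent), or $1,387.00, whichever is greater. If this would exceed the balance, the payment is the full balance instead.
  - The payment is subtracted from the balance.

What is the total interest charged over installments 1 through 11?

Installment 1: opening $13,461.74; interest $148.08 → $13,609.82; payment $1,387.00; balance $12,222.82
Installment 2: opening $12,222.82; interest $148.08 → $12,370.90; payment $1,387.00; balance $10,983.90
Installment 3: opening $10,983.90; interest $148.08 → $11,131.98; payment $1,387.00; balance $9,744.98
Installment 4: opening $9,744.98; interest $148.08 → $9,893.06; payment $1,387.00; balance $8,506.06
Installment 5: opening $8,506.06; interest $148.08 → $8,654.14; payment $1,387.00; balance $7,267.14
Installment 6: opening $7,267.14; interest $148.08 → $7,415.22; payment $1,387.00; balance $6,028.22
Installment 7: opening $6,028.22; interest $148.08 → $6,176.30; payment $1,387.00; balance $4,789.30
Installment 8: opening $4,789.30; interest $148.08 → $4,937.38; payment $1,387.00; balance $3,550.38
Installment 9: opening $3,550.38; interest $148.08 → $3,698.46; payment $1,387.00; balance $2,311.46
Installment 10: opening $2,311.46; interest $148.08 → $2,459.54; payment $1,387.00; balance $1,072.54
Installment 11: opening $1,072.54; interest $148.08 → $1,220.62; payment $1,220.62; balance $0.00
Total interest: $148.08 + $148.08 + $148.08 + $148.08 + $148.08 + $148.08 + $148.08 + $148.08 + $148.08 + $148.08 + $148.08 = $1,628.88

$1,628.88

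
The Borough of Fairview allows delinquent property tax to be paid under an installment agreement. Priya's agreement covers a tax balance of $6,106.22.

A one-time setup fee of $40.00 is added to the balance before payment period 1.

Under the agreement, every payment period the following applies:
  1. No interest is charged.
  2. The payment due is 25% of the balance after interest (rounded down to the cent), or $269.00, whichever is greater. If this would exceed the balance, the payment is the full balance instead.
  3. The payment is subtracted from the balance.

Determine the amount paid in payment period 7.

Payment period 1: opening $6,146.22; payment $1,536.55; balance $4,609.67
Payment period 2: opening $4,609.67; payment $1,152.41; balance $3,457.26
Payment period 3: opening $3,457.26; payment $864.31; balance $2,592.95
Payment period 4: opening $2,592.95; payment $648.23; balance $1,944.72
Payment period 5: opening $1,944.72; payment $486.18; balance $1,458.54
Payment period 6: opening $1,458.54; payment $364.63; balance $1,093.91
Payment period 7: opening $1,093.91; payment $273.47; balance $820.44

$273.47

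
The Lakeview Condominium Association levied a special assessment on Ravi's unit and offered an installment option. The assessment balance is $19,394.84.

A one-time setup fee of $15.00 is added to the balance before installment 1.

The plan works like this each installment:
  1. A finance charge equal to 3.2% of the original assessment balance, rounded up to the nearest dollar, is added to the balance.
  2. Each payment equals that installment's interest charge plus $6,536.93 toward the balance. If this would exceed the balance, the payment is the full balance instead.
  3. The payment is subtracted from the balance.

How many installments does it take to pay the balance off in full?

3

Installment 1: $19,409.84 +$621.00 interest = $20,030.84; pay $7,157.93 → $12,872.91
Installment 2: $12,872.91 +$621.00 interest = $13,493.91; pay $7,157.93 → $6,335.98
Installment 3: $6,335.98 +$621.00 interest = $6,956.98; pay $6,956.98 → $0.00
Balance reaches $0.00 in installment 3.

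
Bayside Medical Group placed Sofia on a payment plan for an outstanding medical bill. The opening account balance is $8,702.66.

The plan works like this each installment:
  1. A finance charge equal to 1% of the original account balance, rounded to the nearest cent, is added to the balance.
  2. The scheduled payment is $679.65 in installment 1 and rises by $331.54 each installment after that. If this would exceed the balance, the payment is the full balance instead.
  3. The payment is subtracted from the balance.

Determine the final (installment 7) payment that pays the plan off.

$260.87

Installment 1: $8,702.66 +$87.03 interest = $8,789.69; pay $679.65 → $8,110.04
Installment 2: $8,110.04 +$87.03 interest = $8,197.07; pay $1,011.19 → $7,185.88
Installment 3: $7,185.88 +$87.03 interest = $7,272.91; pay $1,342.73 → $5,930.18
Installment 4: $5,930.18 +$87.03 interest = $6,017.21; pay $1,674.27 → $4,342.94
Installment 5: $4,342.94 +$87.03 interest = $4,429.97; pay $2,005.81 → $2,424.16
Installment 6: $2,424.16 +$87.03 interest = $2,511.19; pay $2,337.35 → $173.84
Installment 7: $173.84 +$87.03 interest = $260.87; pay $260.87 → $0.00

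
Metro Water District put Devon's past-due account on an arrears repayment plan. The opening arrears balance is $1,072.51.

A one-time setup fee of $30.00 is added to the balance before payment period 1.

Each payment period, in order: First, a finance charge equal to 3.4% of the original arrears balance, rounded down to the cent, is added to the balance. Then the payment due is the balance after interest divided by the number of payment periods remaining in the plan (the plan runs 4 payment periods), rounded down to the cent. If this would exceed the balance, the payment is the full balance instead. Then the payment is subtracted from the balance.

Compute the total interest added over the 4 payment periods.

Payment period 1: $1,102.51 +$36.46 interest = $1,138.97; pay $284.74 → $854.23
Payment period 2: $854.23 +$36.46 interest = $890.69; pay $296.89 → $593.80
Payment period 3: $593.80 +$36.46 interest = $630.26; pay $315.13 → $315.13
Payment period 4: $315.13 +$36.46 interest = $351.59; pay $351.59 → $0.00
Total interest: $36.46 + $36.46 + $36.46 + $36.46 = $145.84

$145.84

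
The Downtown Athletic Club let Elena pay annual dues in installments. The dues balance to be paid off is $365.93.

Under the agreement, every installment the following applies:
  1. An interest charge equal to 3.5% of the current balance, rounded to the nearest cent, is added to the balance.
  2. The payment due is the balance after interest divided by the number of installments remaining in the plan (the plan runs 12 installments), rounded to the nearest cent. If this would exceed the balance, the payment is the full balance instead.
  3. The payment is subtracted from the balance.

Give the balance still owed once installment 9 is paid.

$124.68

# | Opening | Interest | Payment | End bal
1 | $365.93 | $12.81 | $31.56 | $347.18
2 | $347.18 | $12.15 | $32.67 | $326.66
3 | $326.66 | $11.43 | $33.81 | $304.28
4 | $304.28 | $10.65 | $34.99 | $279.94
5 | $279.94 | $9.80 | $36.22 | $253.52
6 | $253.52 | $8.87 | $37.48 | $224.91
7 | $224.91 | $7.87 | $38.80 | $193.98
8 | $193.98 | $6.79 | $40.15 | $160.62
9 | $160.62 | $5.62 | $41.56 | $124.68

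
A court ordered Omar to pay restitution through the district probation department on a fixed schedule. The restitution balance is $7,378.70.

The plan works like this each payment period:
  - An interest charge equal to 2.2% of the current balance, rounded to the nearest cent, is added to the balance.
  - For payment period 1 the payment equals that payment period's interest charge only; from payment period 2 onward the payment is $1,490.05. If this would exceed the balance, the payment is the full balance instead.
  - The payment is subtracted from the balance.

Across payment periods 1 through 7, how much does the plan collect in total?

$8,063.80

Payment period 1: $7,378.70 +$162.33 interest = $7,541.03; pay $162.33 → $7,378.70
Payment period 2: $7,378.70 +$162.33 interest = $7,541.03; pay $1,490.05 → $6,050.98
Payment period 3: $6,050.98 +$133.12 interest = $6,184.10; pay $1,490.05 → $4,694.05
Payment period 4: $4,694.05 +$103.27 interest = $4,797.32; pay $1,490.05 → $3,307.27
Payment period 5: $3,307.27 +$72.76 interest = $3,380.03; pay $1,490.05 → $1,889.98
Payment period 6: $1,889.98 +$41.58 interest = $1,931.56; pay $1,490.05 → $441.51
Payment period 7: $441.51 +$9.71 interest = $451.22; pay $451.22 → $0.00
Total paid: $8,063.80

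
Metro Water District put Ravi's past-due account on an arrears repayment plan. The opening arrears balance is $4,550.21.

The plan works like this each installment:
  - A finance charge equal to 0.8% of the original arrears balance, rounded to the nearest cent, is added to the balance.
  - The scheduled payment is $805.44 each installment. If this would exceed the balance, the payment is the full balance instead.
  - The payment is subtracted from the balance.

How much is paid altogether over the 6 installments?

$4,768.61

Installment 1: opening $4,550.21; interest $36.40 → $4,586.61; payment $805.44; balance $3,781.17
Installment 2: opening $3,781.17; interest $36.40 → $3,817.57; payment $805.44; balance $3,012.13
Installment 3: opening $3,012.13; interest $36.40 → $3,048.53; payment $805.44; balance $2,243.09
Installment 4: opening $2,243.09; interest $36.40 → $2,279.49; payment $805.44; balance $1,474.05
Installment 5: opening $1,474.05; interest $36.40 → $1,510.45; payment $805.44; balance $705.01
Installment 6: opening $705.01; interest $36.40 → $741.41; payment $741.41; balance $0.00
Total paid: $4,768.61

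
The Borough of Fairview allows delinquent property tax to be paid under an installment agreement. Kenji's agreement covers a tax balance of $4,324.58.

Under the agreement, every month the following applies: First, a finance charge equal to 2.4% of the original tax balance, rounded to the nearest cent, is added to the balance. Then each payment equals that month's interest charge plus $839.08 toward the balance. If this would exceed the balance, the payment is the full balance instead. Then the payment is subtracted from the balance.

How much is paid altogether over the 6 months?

Month 1: $4,324.58 +$103.79 interest = $4,428.37; pay $942.87 → $3,485.50
Month 2: $3,485.50 +$103.79 interest = $3,589.29; pay $942.87 → $2,646.42
Month 3: $2,646.42 +$103.79 interest = $2,750.21; pay $942.87 → $1,807.34
Month 4: $1,807.34 +$103.79 interest = $1,911.13; pay $942.87 → $968.26
Month 5: $968.26 +$103.79 interest = $1,072.05; pay $942.87 → $129.18
Month 6: $129.18 +$103.79 interest = $232.97; pay $232.97 → $0.00
Total paid: $4,947.32

$4,947.32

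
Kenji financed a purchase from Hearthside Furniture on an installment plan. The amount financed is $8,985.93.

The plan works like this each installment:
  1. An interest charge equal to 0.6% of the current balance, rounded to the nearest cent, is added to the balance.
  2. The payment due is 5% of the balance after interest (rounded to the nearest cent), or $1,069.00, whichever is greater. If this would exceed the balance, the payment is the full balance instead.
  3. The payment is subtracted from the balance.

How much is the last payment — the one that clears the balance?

# | Opening | Interest | Payment | End bal
1 | $8,985.93 | $53.92 | $1,069.00 | $7,970.85
2 | $7,970.85 | $47.83 | $1,069.00 | $6,949.68
3 | $6,949.68 | $41.70 | $1,069.00 | $5,922.38
4 | $5,922.38 | $35.53 | $1,069.00 | $4,888.91
5 | $4,888.91 | $29.33 | $1,069.00 | $3,849.24
6 | $3,849.24 | $23.10 | $1,069.00 | $2,803.34
7 | $2,803.34 | $16.82 | $1,069.00 | $1,751.16
8 | $1,751.16 | $10.51 | $1,069.00 | $692.67
9 | $692.67 | $4.16 | $696.83 | $0.00

$696.83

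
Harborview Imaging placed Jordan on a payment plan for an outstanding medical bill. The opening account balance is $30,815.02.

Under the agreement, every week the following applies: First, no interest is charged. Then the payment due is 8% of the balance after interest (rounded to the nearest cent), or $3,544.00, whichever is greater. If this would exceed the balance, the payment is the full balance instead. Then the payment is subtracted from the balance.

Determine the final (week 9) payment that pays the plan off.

Week 1: opening $30,815.02; payment $3,544.00; balance $27,271.02
Week 2: opening $27,271.02; payment $3,544.00; balance $23,727.02
Week 3: opening $23,727.02; payment $3,544.00; balance $20,183.02
Week 4: opening $20,183.02; payment $3,544.00; balance $16,639.02
Week 5: opening $16,639.02; payment $3,544.00; balance $13,095.02
Week 6: opening $13,095.02; payment $3,544.00; balance $9,551.02
Week 7: opening $9,551.02; payment $3,544.00; balance $6,007.02
Week 8: opening $6,007.02; payment $3,544.00; balance $2,463.02
Week 9: opening $2,463.02; payment $2,463.02; balance $0.00

$2,463.02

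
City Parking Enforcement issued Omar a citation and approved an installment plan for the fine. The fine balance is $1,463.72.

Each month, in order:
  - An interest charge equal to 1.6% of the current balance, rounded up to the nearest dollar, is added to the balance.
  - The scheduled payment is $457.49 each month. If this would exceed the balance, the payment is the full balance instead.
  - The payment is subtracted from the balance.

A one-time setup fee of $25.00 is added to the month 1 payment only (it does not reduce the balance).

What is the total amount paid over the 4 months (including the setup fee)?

$1,542.72

Month 1: opening $1,463.72; interest $24.00 → $1,487.72; payment $457.49 (+ $25.00 fee); balance $1,030.23
Month 2: opening $1,030.23; interest $17.00 → $1,047.23; payment $457.49; balance $589.74
Month 3: opening $589.74; interest $10.00 → $599.74; payment $457.49; balance $142.25
Month 4: opening $142.25; interest $3.00 → $145.25; payment $145.25; balance $0.00
Total paid: $1,542.72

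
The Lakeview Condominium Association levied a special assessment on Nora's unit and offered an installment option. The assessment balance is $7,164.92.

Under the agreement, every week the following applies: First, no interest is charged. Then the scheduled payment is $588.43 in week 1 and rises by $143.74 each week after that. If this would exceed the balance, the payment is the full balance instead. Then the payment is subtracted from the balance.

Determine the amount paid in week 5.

Week 1: opening $7,164.92; payment $588.43; balance $6,576.49
Week 2: opening $6,576.49; payment $732.17; balance $5,844.32
Week 3: opening $5,844.32; payment $875.91; balance $4,968.41
Week 4: opening $4,968.41; payment $1,019.65; balance $3,948.76
Week 5: opening $3,948.76; payment $1,163.39; balance $2,785.37

$1,163.39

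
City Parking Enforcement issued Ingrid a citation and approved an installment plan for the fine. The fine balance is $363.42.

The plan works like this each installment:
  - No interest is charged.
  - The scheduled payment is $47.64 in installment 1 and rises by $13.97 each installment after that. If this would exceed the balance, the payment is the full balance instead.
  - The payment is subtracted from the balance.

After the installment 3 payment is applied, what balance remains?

Installment 1: opening $363.42; payment $47.64; balance $315.78
Installment 2: opening $315.78; payment $61.61; balance $254.17
Installment 3: opening $254.17; payment $75.58; balance $178.59

$178.59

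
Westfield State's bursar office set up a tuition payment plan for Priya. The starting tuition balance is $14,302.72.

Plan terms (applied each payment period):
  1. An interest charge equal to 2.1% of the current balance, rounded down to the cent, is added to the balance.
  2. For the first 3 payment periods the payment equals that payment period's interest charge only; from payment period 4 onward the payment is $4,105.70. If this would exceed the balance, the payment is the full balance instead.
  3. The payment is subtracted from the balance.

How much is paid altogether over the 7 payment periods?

Payment period 1: $14,302.72 +$300.35 interest = $14,603.07; pay $300.35 → $14,302.72
Payment period 2: $14,302.72 +$300.35 interest = $14,603.07; pay $300.35 → $14,302.72
Payment period 3: $14,302.72 +$300.35 interest = $14,603.07; pay $300.35 → $14,302.72
Payment period 4: $14,302.72 +$300.35 interest = $14,603.07; pay $4,105.70 → $10,497.37
Payment period 5: $10,497.37 +$220.44 interest = $10,717.81; pay $4,105.70 → $6,612.11
Payment period 6: $6,612.11 +$138.85 interest = $6,750.96; pay $4,105.70 → $2,645.26
Payment period 7: $2,645.26 +$55.55 interest = $2,700.81; pay $2,700.81 → $0.00
Total paid: $15,918.96

$15,918.96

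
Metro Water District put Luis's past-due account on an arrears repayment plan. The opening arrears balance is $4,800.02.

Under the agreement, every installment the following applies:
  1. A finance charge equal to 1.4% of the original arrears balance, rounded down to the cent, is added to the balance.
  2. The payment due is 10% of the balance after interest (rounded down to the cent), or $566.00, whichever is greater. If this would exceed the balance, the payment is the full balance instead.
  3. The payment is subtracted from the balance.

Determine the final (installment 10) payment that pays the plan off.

Installment 1: opening $4,800.02; interest $67.20 → $4,867.22; payment $566.00; balance $4,301.22
Installment 2: opening $4,301.22; interest $67.20 → $4,368.42; payment $566.00; balance $3,802.42
Installment 3: opening $3,802.42; interest $67.20 → $3,869.62; payment $566.00; balance $3,303.62
Installment 4: opening $3,303.62; interest $67.20 → $3,370.82; payment $566.00; balance $2,804.82
Installment 5: opening $2,804.82; interest $67.20 → $2,872.02; payment $566.00; balance $2,306.02
Installment 6: opening $2,306.02; interest $67.20 → $2,373.22; payment $566.00; balance $1,807.22
Installment 7: opening $1,807.22; interest $67.20 → $1,874.42; payment $566.00; balance $1,308.42
Installment 8: opening $1,308.42; interest $67.20 → $1,375.62; payment $566.00; balance $809.62
Installment 9: opening $809.62; interest $67.20 → $876.82; payment $566.00; balance $310.82
Installment 10: opening $310.82; interest $67.20 → $378.02; payment $378.02; balance $0.00

$378.02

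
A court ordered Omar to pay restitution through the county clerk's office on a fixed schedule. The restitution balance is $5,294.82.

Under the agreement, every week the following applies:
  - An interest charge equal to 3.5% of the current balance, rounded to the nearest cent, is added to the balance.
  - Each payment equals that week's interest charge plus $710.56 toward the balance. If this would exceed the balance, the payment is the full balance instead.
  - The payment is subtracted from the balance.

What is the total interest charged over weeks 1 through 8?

$786.20

Week 1: $5,294.82 +$185.32 interest = $5,480.14; pay $895.88 → $4,584.26
Week 2: $4,584.26 +$160.45 interest = $4,744.71; pay $871.01 → $3,873.70
Week 3: $3,873.70 +$135.58 interest = $4,009.28; pay $846.14 → $3,163.14
Week 4: $3,163.14 +$110.71 interest = $3,273.85; pay $821.27 → $2,452.58
Week 5: $2,452.58 +$85.84 interest = $2,538.42; pay $796.40 → $1,742.02
Week 6: $1,742.02 +$60.97 interest = $1,802.99; pay $771.53 → $1,031.46
Week 7: $1,031.46 +$36.10 interest = $1,067.56; pay $746.66 → $320.90
Week 8: $320.90 +$11.23 interest = $332.13; pay $332.13 → $0.00
Total interest: $185.32 + $160.45 + $135.58 + $110.71 + $85.84 + $60.97 + $36.10 + $11.23 = $786.20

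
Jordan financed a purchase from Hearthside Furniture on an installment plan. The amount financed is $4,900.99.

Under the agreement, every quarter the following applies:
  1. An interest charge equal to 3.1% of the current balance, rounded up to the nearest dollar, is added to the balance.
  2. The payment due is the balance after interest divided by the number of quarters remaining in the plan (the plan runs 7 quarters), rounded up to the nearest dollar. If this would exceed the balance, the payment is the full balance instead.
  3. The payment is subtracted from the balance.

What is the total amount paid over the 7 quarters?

Quarter 1: $4,900.99 +$152.00 interest = $5,052.99; pay $722.00 → $4,330.99
Quarter 2: $4,330.99 +$135.00 interest = $4,465.99; pay $745.00 → $3,720.99
Quarter 3: $3,720.99 +$116.00 interest = $3,836.99; pay $768.00 → $3,068.99
Quarter 4: $3,068.99 +$96.00 interest = $3,164.99; pay $792.00 → $2,372.99
Quarter 5: $2,372.99 +$74.00 interest = $2,446.99; pay $816.00 → $1,630.99
Quarter 6: $1,630.99 +$51.00 interest = $1,681.99; pay $841.00 → $840.99
Quarter 7: $840.99 +$27.00 interest = $867.99; pay $867.99 → $0.00
Total paid: $5,551.99

$5,551.99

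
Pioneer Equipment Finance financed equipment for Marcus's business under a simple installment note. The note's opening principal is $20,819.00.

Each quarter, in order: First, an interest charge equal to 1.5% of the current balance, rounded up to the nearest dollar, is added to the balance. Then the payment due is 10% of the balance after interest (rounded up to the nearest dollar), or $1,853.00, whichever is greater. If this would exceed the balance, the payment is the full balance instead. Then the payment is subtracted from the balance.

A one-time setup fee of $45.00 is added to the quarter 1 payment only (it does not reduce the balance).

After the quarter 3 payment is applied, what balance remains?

# | Opening | Interest | Payment | Fee | End bal
1 | $20,819.00 | $313.00 | $2,114.00 | $45.00 | $19,018.00
2 | $19,018.00 | $286.00 | $1,931.00 | — | $17,373.00
3 | $17,373.00 | $261.00 | $1,853.00 | — | $15,781.00

$15,781.00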